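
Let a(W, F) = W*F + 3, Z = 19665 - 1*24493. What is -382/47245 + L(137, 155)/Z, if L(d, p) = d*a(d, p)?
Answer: -68733089883/114049430 ≈ -602.66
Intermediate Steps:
Z = -4828 (Z = 19665 - 24493 = -4828)
a(W, F) = 3 + F*W (a(W, F) = F*W + 3 = 3 + F*W)
L(d, p) = d*(3 + d*p) (L(d, p) = d*(3 + p*d) = d*(3 + d*p))
-382/47245 + L(137, 155)/Z = -382/47245 + (137*(3 + 137*155))/(-4828) = -382*1/47245 + (137*(3 + 21235))*(-1/4828) = -382/47245 + (137*21238)*(-1/4828) = -382/47245 + 2909606*(-1/4828) = -382/47245 - 1454803/2414 = -68733089883/114049430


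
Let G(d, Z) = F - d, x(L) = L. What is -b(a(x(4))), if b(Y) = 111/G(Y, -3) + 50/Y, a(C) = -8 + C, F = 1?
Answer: -97/10 ≈ -9.7000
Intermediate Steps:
G(d, Z) = 1 - d
b(Y) = 50/Y + 111/(1 - Y) (b(Y) = 111/(1 - Y) + 50/Y = 50/Y + 111/(1 - Y))
-b(a(x(4))) = -(-50 - 61*(-8 + 4))/((-8 + 4)*(-1 + (-8 + 4))) = -(-50 - 61*(-4))/((-4)*(-1 - 4)) = -(-1)*(-50 + 244)/(4*(-5)) = -(-1)*(-1)*194/(4*5) = -1*97/10 = -97/10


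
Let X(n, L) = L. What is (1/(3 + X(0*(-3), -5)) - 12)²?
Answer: 625/4 ≈ 156.25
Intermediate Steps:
(1/(3 + X(0*(-3), -5)) - 12)² = (1/(3 - 5) - 12)² = (1/(-2) - 12)² = (-½ - 12)² = (-25/2)² = 625/4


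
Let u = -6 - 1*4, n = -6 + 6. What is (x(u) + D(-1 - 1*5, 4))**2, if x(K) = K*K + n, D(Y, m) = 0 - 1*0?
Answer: 10000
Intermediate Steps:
n = 0
D(Y, m) = 0 (D(Y, m) = 0 + 0 = 0)
u = -10 (u = -6 - 4 = -10)
x(K) = K**2 (x(K) = K*K + 0 = K**2 + 0 = K**2)
(x(u) + D(-1 - 1*5, 4))**2 = ((-10)**2 + 0)**2 = (100 + 0)**2 = 100**2 = 10000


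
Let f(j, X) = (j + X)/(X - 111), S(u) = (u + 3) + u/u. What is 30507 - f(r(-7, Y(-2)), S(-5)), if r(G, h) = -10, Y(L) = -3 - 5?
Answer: 3416773/112 ≈ 30507.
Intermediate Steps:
Y(L) = -8
S(u) = 4 + u (S(u) = (3 + u) + 1 = 4 + u)
f(j, X) = (X + j)/(-111 + X)
30507 - f(r(-7, Y(-2)), S(-5)) = 30507 - ((4 - 5) - 10)/(-111 + (4 - 5)) = 30507 - (-1 - 10)/(-111 - 1) = 30507 - (-11)/(-112) = 30507 - (-1)*(-11)/112 = 30507 - 1*11/112 = 30507 - 11/112 = 3416773/112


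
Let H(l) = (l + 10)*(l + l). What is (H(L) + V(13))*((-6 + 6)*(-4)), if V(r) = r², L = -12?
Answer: 0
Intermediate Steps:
H(l) = 2*l*(10 + l) (H(l) = (10 + l)*(2*l) = 2*l*(10 + l))
(H(L) + V(13))*((-6 + 6)*(-4)) = (2*(-12)*(10 - 12) + 13²)*((-6 + 6)*(-4)) = (2*(-12)*(-2) + 169)*(0*(-4)) = (48 + 169)*0 = 217*0 = 0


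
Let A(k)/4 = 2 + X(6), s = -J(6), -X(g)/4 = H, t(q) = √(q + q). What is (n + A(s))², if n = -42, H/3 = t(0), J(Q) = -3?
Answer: 1156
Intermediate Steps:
t(q) = √2*√q (t(q) = √(2*q) = √2*√q)
H = 0 (H = 3*(√2*√0) = 3*(√2*0) = 3*0 = 0)
X(g) = 0 (X(g) = -4*0 = 0)
s = 3 (s = -1*(-3) = 3)
A(k) = 8 (A(k) = 4*(2 + 0) = 4*2 = 8)
(n + A(s))² = (-42 + 8)² = (-34)² = 1156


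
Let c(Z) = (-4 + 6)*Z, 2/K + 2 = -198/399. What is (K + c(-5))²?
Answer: 3214849/27556 ≈ 116.67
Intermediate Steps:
K = -133/166 (K = 2/(-2 - 198/399) = 2/(-2 - 198*1/399) = 2/(-2 - 66/133) = 2/(-332/133) = 2*(-133/332) = -133/166 ≈ -0.80120)
c(Z) = 2*Z
(K + c(-5))² = (-133/166 + 2*(-5))² = (-133/166 - 10)² = (-1793/166)² = 3214849/27556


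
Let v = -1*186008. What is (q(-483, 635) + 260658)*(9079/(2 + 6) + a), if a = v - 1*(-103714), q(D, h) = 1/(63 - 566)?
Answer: -85126814772629/4024 ≈ -2.1155e+10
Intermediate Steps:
v = -186008
q(D, h) = -1/503 (q(D, h) = 1/(-503) = -1/503)
a = -82294 (a = -186008 - 1*(-103714) = -186008 + 103714 = -82294)
(q(-483, 635) + 260658)*(9079/(2 + 6) + a) = (-1/503 + 260658)*(9079/(2 + 6) - 82294) = 131110973*(9079/8 - 82294)/503 = (131110973/503)*(-649273/8) = -85126814772629/4024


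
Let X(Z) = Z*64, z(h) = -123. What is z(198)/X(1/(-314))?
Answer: 19311/32 ≈ 603.47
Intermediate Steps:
X(Z) = 64*Z
z(198)/X(1/(-314)) = -123/(64/(-314)) = -123/(64*(-1/314)) = -123/(-32/157) = -123*(-157/32) = 19311/32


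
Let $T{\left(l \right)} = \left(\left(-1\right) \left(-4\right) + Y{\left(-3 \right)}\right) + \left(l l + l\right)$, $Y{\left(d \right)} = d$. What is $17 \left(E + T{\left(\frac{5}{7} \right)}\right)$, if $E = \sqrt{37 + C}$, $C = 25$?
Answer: $\frac{1853}{49} + 17 \sqrt{62} \approx 171.67$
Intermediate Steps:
$E = \sqrt{62}$ ($E = \sqrt{37 + 25} = \sqrt{62} \approx 7.874$)
$T{\left(l \right)} = 1 + l + l^{2}$ ($T{\left(l \right)} = \left(\left(-1\right) \left(-4\right) - 3\right) + \left(l l + l\right) = \left(4 - 3\right) + \left(l^{2} + l\right) = 1 + \left(l + l^{2}\right) = 1 + l + l^{2}$)
$17 \left(E + T{\left(\frac{5}{7} \right)}\right) = 17 \left(\sqrt{62} + \left(1 + \frac{5}{7} + \left(\frac{5}{7}\right)^{2}\right)\right) = 17 \left(\sqrt{62} + \left(1 + \frac{5}{7} + \frac{25}{49}\right)\right) = 17 \left(\sqrt{62} + \frac{109}{49}\right) = 17 \left(\frac{109}{49} + \sqrt{62}\right) = \frac{1853}{49} + 17 \sqrt{62}$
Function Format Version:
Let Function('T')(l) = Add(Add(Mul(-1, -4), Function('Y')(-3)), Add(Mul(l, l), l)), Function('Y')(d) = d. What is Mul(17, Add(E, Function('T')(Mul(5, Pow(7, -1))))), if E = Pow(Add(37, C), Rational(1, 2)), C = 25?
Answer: Add(Rational(1853, 49), Mul(17, Pow(62, Rational(1, 2)))) ≈ 171.67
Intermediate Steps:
E = Pow(62, Rational(1, 2)) (E = Pow(Add(37, 25), Rational(1, 2)) = Pow(62, Rational(1, 2)) ≈ 7.8740)
Function('T')(l) = Add(1, l, Pow(l, 2)) (Function('T')(l) = Add(Add(Mul(-1, -4), -3), Add(Mul(l, l), l)) = Add(Add(4, -3), Add(Pow(l, 2), l)) = Add(1, Add(l, Pow(l, 2))) = Add(1, l, Pow(l, 2)))
Mul(17, Add(E, Function('T')(Mul(5, Pow(7, -1))))) = Mul(17, Add(Pow(62, Rational(1, 2)), Add(1, Mul(5, Pow(7, -1)), Pow(Mul(5, Pow(7, -1)), 2)))) = Mul(17, Add(Pow(62, Rational(1, 2)), Add(1, Mul(5, Rational(1, 7)), Pow(Mul(5, Rational(1, 7)), 2)))) = Mul(17, Add(Pow(62, Rational(1, 2)), Add(1, Rational(5, 7), Pow(Rational(5, 7), 2)))) = Mul(17, Add(Pow(62, Rational(1, 2)), Add(1, Rational(5, 7), Rational(25, 49)))) = Mul(17, Add(Pow(62, Rational(1, 2)), Rational(109, 49))) = Mul(17, Add(Rational(109, 49), Pow(62, Rational(1, 2)))) = Add(Rational(1853, 49), Mul(17, Pow(62, Rational(1, 2))))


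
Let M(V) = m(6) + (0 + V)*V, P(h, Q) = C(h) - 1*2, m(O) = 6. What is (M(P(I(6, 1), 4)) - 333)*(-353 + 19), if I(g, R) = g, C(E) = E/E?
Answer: 108884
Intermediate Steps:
C(E) = 1
P(h, Q) = -1 (P(h, Q) = 1 - 1*2 = 1 - 2 = -1)
M(V) = 6 + V² (M(V) = 6 + (0 + V)*V = 6 + V*V = 6 + V²)
(M(P(I(6, 1), 4)) - 333)*(-353 + 19) = ((6 + (-1)²) - 333)*(-353 + 19) = ((6 + 1) - 333)*(-334) = (7 - 333)*(-334) = -326*(-334) = 108884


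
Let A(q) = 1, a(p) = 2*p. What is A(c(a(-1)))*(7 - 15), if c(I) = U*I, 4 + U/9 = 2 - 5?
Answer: -8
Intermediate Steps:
U = -63 (U = -36 + 9*(2 - 5) = -36 + 9*(-3) = -36 - 27 = -63)
c(I) = -63*I
A(c(a(-1)))*(7 - 15) = 1*(7 - 15) = 1*(-8) = -8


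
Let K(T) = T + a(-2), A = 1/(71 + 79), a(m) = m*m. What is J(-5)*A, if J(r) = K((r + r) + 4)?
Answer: -1/75 ≈ -0.013333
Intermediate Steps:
a(m) = m²
A = 1/150 ≈ 0.0066667
K(T) = 4 + T (K(T) = T + (-2)² = T + 4 = 4 + T)
J(r) = 8 + 2*r (J(r) = 4 + ((r + r) + 4) = 4 + (2*r + 4) = 4 + (4 + 2*r) = 8 + 2*r)
J(-5)*A = (8 + 2*(-5))*(1/150) = (8 - 10)*(1/150) = -2*1/150 = -1/75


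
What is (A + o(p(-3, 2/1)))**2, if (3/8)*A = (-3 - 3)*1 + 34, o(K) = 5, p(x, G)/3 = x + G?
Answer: 57121/9 ≈ 6346.8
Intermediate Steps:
p(x, G) = 3*G + 3*x (p(x, G) = 3*(x + G) = 3*(G + x) = 3*G + 3*x)
A = 224/3 (A = 8*((-3 - 3)*1 + 34)/3 = 8*(-6*1 + 34)/3 = 8*(-6 + 34)/3 = (8/3)*28 = 224/3 ≈ 74.667)
(A + o(p(-3, 2/1)))**2 = (224/3 + 5)**2 = (239/3)**2 = 57121/9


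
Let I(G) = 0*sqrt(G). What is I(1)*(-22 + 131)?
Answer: 0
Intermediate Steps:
I(G) = 0
I(1)*(-22 + 131) = 0*(-22 + 131) = 0*109 = 0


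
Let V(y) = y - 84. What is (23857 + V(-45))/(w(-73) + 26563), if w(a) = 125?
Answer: 1483/1668 ≈ 0.88909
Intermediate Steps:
V(y) = -84 + y
(23857 + V(-45))/(w(-73) + 26563) = (23857 + (-84 - 45))/(125 + 26563) = (23857 - 129)/26688 = 23728*(1/26688) = 1483/1668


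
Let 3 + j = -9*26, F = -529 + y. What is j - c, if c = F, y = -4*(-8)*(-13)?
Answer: 708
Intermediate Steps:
y = -416 (y = 32*(-13) = -416)
F = -945 (F = -529 - 416 = -945)
j = -237 (j = -3 - 9*26 = -3 - 234 = -237)
c = -945
j - c = -237 - 1*(-945) = -237 + 945 = 708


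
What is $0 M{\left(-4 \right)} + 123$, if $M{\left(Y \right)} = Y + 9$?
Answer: $123$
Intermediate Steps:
$M{\left(Y \right)} = 9 + Y$
$0 M{\left(-4 \right)} + 123 = 0 \left(9 - 4\right) + 123 = 0 \cdot 5 + 123 = 0 + 123 = 123$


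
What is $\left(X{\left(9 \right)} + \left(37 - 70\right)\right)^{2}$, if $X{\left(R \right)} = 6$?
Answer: $729$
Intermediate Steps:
$\left(X{\left(9 \right)} + \left(37 - 70\right)\right)^{2} = \left(6 + \left(37 - 70\right)\right)^{2} = \left(6 - 33\right)^{2} = \left(-27\right)^{2} = 729$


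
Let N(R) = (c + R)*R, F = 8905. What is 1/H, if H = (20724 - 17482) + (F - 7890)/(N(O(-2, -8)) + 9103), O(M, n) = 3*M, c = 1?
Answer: 9133/29610201 ≈ 0.00030844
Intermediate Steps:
N(R) = R*(1 + R) (N(R) = (1 + R)*R = R*(1 + R))
H = 29610201/9133 (H = (20724 - 17482) + (8905 - 7890)/((3*(-2))*(1 + 3*(-2)) + 9103) = 3242 + 1015/(-6*(1 - 6) + 9103) = 3242 + 1015/(-6*(-5) + 9103) = 3242 + 1015/(30 + 9103) = 3242 + 1015/9133 = 29610201/9133 ≈ 3242.1)
1/H = 1/(29610201/9133) = 9133/29610201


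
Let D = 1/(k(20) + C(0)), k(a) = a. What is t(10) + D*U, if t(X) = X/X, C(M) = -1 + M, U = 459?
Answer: 478/19 ≈ 25.158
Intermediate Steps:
t(X) = 1
D = 1/19 (D = 1/(20 + (-1 + 0)) = 1/(20 - 1) = 1/19 ≈ 0.052632)
t(10) + D*U = 1 + (1/19)*459 = 1 + 459/19 = 478/19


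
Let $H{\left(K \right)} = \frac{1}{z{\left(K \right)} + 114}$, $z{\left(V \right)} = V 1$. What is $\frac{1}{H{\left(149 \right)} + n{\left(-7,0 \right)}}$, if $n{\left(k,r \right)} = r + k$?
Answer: $- \frac{263}{1840} \approx -0.14293$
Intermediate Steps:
$n{\left(k,r \right)} = k + r$
$z{\left(V \right)} = V$
$H{\left(K \right)} = \frac{1}{114 + K}$ ($H{\left(K \right)} = \frac{1}{K + 114} = \frac{1}{114 + K}$)
$\frac{1}{H{\left(149 \right)} + n{\left(-7,0 \right)}} = \frac{1}{\frac{1}{114 + 149} + \left(-7 + 0\right)} = \frac{1}{\frac{1}{263} - 7} = \frac{1}{- \frac{1840}{263}} = - \frac{263}{1840}$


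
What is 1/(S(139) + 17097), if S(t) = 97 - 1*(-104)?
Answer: 1/17298 ≈ 5.7810e-5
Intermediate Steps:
S(t) = 201 (S(t) = 97 + 104 = 201)
1/(S(139) + 17097) = 1/(201 + 17097) = 1/17298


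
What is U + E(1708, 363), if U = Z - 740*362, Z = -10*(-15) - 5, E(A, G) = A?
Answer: -266027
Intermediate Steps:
Z = 145 (Z = 150 - 5 = 145)
U = -267735 (U = 145 - 740*362 = 145 - 267880 = -267735)
U + E(1708, 363) = -267735 + 1708 = -266027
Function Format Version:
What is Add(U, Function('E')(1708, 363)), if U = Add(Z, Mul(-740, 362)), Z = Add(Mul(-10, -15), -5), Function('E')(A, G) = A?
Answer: -266027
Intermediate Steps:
Z = 145 (Z = Add(150, -5) = 145)
U = -267735 (U = Add(145, Mul(-740, 362)) = Add(145, -267880) = -267735)
Add(U, Function('E')(1708, 363)) = Add(-267735, 1708) = -266027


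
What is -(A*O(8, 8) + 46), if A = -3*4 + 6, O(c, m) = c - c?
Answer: -46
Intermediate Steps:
O(c, m) = 0
A = -6 (A = -12 + 6 = -6)
-(A*O(8, 8) + 46) = -(-6*0 + 46) = -(0 + 46) = -1*46 = -46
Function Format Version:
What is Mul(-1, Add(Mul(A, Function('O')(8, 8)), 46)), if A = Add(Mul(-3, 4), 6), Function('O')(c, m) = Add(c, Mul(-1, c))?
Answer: -46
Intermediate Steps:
Function('O')(c, m) = 0
A = -6 (A = Add(-12, 6) = -6)
Mul(-1, Add(Mul(A, Function('O')(8, 8)), 46)) = Mul(-1, Add(Mul(-6, 0), 46)) = Mul(-1, Add(0, 46)) = Mul(-1, 46) = -46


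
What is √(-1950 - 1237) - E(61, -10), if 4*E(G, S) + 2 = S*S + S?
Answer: -22 + I*√3187 ≈ -22.0 + 56.453*I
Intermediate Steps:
E(G, S) = -½ + S/4 + S²/4 (E(G, S) = -½ + (S*S + S)/4 = -½ + (S² + S)/4 = -½ + (S + S²)/4 = -½ + (S/4 + S²/4) = -½ + S/4 + S²/4)
√(-1950 - 1237) - E(61, -10) = √(-1950 - 1237) - (-½ + (¼)*(-10) + (¼)*(-10)²) = √(-3187) - (-½ - 5/2 + (¼)*100) = I*√3187 - (-½ - 5/2 + 25) = I*√3187 - 1*22 = I*√3187 - 22 = -22 + I*√3187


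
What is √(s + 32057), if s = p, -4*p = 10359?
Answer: √117869/2 ≈ 171.66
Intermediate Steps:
p = -10359/4 (p = -¼*10359 = -10359/4 ≈ -2589.8)
s = -10359/4 ≈ -2589.8
√(s + 32057) = √(-10359/4 + 32057) = √(117869/4) = √117869/2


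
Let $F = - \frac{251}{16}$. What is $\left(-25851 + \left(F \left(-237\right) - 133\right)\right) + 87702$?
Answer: $\frac{1046975}{16} \approx 65436.0$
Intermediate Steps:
$F = - \frac{251}{16}$ ($F = \left(-251\right) \frac{1}{16} = - \frac{251}{16} \approx -15.688$)
$\left(-25851 + \left(F \left(-237\right) - 133\right)\right) + 87702 = \left(-25851 - - \frac{57359}{16}\right) + 87702 = \left(-25851 + \left(\frac{59487}{16} - 133\right)\right) + 87702 = \left(-25851 + \frac{57359}{16}\right) + 87702 = - \frac{356257}{16} + 87702 = \frac{1046975}{16}$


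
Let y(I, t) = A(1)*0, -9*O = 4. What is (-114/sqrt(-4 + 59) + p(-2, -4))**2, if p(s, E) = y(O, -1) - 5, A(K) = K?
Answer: 14371/55 + 228*sqrt(55)/11 ≈ 415.01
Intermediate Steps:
O = -4/9 (O = -1/9*4 = -4/9 ≈ -0.44444)
y(I, t) = 0 (y(I, t) = 1*0 = 0)
p(s, E) = -5 (p(s, E) = 0 - 5 = -5)
(-114/sqrt(-4 + 59) + p(-2, -4))**2 = (-114/sqrt(-4 + 59) - 5)**2 = (-114*sqrt(55)/55 - 5)**2 = (-5 - 114*sqrt(55)/55)**2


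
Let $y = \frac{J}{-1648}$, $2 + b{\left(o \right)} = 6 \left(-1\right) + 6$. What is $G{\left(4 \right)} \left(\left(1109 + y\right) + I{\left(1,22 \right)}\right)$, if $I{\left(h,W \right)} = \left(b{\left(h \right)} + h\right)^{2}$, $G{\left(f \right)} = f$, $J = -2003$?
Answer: $\frac{1831283}{412} \approx 4444.9$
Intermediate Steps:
$b{\left(o \right)} = -2$ ($b{\left(o \right)} = -2 + \left(6 \left(-1\right) + 6\right) = -2 + \left(-6 + 6\right) = -2 + 0 = -2$)
$I{\left(h,W \right)} = \left(-2 + h\right)^{2}$
$y = \frac{2003}{1648}$ ($y = - \frac{2003}{-1648} = \left(-2003\right) \left(- \frac{1}{1648}\right) = \frac{2003}{1648} \approx 1.2154$)
$G{\left(4 \right)} \left(\left(1109 + y\right) + I{\left(1,22 \right)}\right) = 4 \left(\left(1109 + \frac{2003}{1648}\right) + \left(-2 + 1\right)^{2}\right) = 4 \left(\frac{1829635}{1648} + \left(-1\right)^{2}\right) = 4 \left(\frac{1829635}{1648} + 1\right) = 4 \cdot \frac{1831283}{1648} = \frac{1831283}{412}$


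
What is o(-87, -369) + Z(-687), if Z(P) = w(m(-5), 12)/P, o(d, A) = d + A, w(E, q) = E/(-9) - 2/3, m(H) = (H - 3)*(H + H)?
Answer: -2819362/6183 ≈ -455.99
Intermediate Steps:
m(H) = 2*H*(-3 + H) (m(H) = (-3 + H)*(2*H) = 2*H*(-3 + H))
w(E, q) = -2/3 - E/9 (w(E, q) = E*(-1/9) - 2*1/3 = -E/9 - 2/3 = -2/3 - E/9)
o(d, A) = A + d
Z(P) = -86/(9*P) (Z(P) = (-2/3 - 2*(-5)*(-3 - 5)/9)/P = (-2/3 - 2*(-5)*(-8)/9)/P = (-2/3 - 1/9*80)/P = (-2/3 - 80/9)/P = -86/(9*P))
o(-87, -369) + Z(-687) = (-369 - 87) - 86/9/(-687) = -456 - 86/9*(-1/687) = -456 + 86/6183 = -2819362/6183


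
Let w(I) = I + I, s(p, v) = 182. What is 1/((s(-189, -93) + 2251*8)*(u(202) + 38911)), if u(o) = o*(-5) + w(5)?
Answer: 1/689601090 ≈ 1.4501e-9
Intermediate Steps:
w(I) = 2*I
u(o) = 10 - 5*o (u(o) = o*(-5) + 2*5 = -5*o + 10 = 10 - 5*o)
1/((s(-189, -93) + 2251*8)*(u(202) + 38911)) = 1/((182 + 2251*8)*((10 - 5*202) + 38911)) = 1/((182 + 18008)*((10 - 1010) + 38911)) = 1/(18190*(-1000 + 38911)) = 1/(18190*37911) = 1/689601090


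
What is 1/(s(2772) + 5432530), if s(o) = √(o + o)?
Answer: 2716265/14756191097678 - 3*√154/14756191097678 ≈ 1.8407e-7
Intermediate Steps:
s(o) = √2*√o (s(o) = √(2*o) = √2*√o)
1/(s(2772) + 5432530) = 1/(√2*√2772 + 5432530) = 1/(√2*(6*√77) + 5432530) = 1/(6*√154 + 5432530) = 1/(5432530 + 6*√154)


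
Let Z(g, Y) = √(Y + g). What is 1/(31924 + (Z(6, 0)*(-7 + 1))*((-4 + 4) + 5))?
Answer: 7981/254784094 + 15*√6/509568188 ≈ 3.1397e-5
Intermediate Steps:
1/(31924 + (Z(6, 0)*(-7 + 1))*((-4 + 4) + 5)) = 1/(31924 + (√(0 + 6)*(-7 + 1))*((-4 + 4) + 5)) = 1/(31924 + (√6*(-6))*(0 + 5)) = 1/(31924 - 6*√6*5) = 1/(31924 - 30*√6)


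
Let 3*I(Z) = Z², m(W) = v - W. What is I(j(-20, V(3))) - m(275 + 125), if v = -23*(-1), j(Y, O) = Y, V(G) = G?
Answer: 1531/3 ≈ 510.33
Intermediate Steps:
v = 23
m(W) = 23 - W
I(Z) = Z²/3
I(j(-20, V(3))) - m(275 + 125) = (⅓)*(-20)² - (23 - (275 + 125)) = (⅓)*400 - (23 - 1*400) = 400/3 - (23 - 400) = 400/3 - 1*(-377) = 400/3 + 377 = 1531/3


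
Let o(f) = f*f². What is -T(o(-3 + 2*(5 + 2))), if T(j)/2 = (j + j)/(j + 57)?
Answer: -1331/347 ≈ -3.8357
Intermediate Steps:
o(f) = f³
T(j) = 4*j/(57 + j) (T(j) = 2*((j + j)/(j + 57)) = 2*((2*j)/(57 + j)) = 2*(2*j/(57 + j)) = 4*j/(57 + j))
-T(o(-3 + 2*(5 + 2))) = -4*(-3 + 2*(5 + 2))³/(57 + (-3 + 2*(5 + 2))³) = -4*(-3 + 2*7)³/(57 + (-3 + 2*7)³) = -4*(-3 + 14)³/(57 + (-3 + 14)³) = -4*11³/(57 + 11³) = -4*1331/(57 + 1331) = -4*1331/1388 = -1*1331/347 = -1331/347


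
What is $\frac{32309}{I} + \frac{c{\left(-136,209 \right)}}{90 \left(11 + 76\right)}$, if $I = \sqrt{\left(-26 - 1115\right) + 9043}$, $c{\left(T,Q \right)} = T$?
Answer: $- \frac{68}{3915} + \frac{32309 \sqrt{878}}{2634} \approx 363.44$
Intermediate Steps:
$I = 3 \sqrt{878}$ ($I = \sqrt{\left(-26 - 1115\right) + 9043} = \sqrt{-1141 + 9043} = \sqrt{7902} = 3 \sqrt{878} \approx 88.893$)
$\frac{32309}{I} + \frac{c{\left(-136,209 \right)}}{90 \left(11 + 76\right)} = \frac{32309}{3 \sqrt{878}} - \frac{136}{90 \left(11 + 76\right)} = 32309 \frac{\sqrt{878}}{2634} - \frac{136}{90 \cdot 87} = \frac{32309 \sqrt{878}}{2634} - \frac{136}{7830} = \frac{32309 \sqrt{878}}{2634} - \frac{68}{3915} = - \frac{68}{3915} + \frac{32309 \sqrt{878}}{2634}$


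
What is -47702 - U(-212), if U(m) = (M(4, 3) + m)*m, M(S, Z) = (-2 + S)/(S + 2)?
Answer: -277726/3 ≈ -92575.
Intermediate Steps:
M(S, Z) = (-2 + S)/(2 + S)
U(m) = m*(⅓ + m) (U(m) = ((-2 + 4)/(2 + 4) + m)*m = (2/6 + m)*m = ((⅙)*2 + m)*m = (⅓ + m)*m = m*(⅓ + m))
-47702 - U(-212) = -47702 - (-212)*(⅓ - 212) = -47702 - (-212)*(-635)/3 = -47702 - 1*134620/3 = -47702 - 134620/3 = -277726/3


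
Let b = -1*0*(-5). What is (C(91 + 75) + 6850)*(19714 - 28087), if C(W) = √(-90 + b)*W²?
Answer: -57355050 - 692179164*I*√10 ≈ -5.7355e+7 - 2.1889e+9*I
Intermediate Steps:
b = 0 (b = 0*(-5) = 0)
C(W) = 3*I*√10*W² (C(W) = √(-90 + 0)*W² = √(-90)*W² = (3*I*√10)*W² = 3*I*√10*W²)
(C(91 + 75) + 6850)*(19714 - 28087) = (3*I*√10*(91 + 75)² + 6850)*(19714 - 28087) = (3*I*√10*166² + 6850)*(-8373) = (3*I*√10*27556 + 6850)*(-8373) = (82668*I*√10 + 6850)*(-8373) = (6850 + 82668*I*√10)*(-8373) = -57355050 - 692179164*I*√10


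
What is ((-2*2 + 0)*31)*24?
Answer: -2976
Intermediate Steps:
((-2*2 + 0)*31)*24 = ((-4 + 0)*31)*24 = -4*31*24 = -124*24 = -2976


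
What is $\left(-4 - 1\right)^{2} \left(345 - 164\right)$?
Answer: $4525$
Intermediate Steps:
$\left(-4 - 1\right)^{2} \left(345 - 164\right) = \left(-5\right)^{2} \cdot 181 = 25 \cdot 181 = 4525$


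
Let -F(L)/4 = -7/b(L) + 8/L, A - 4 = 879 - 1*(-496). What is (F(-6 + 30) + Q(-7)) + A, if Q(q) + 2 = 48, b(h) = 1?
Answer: 4355/3 ≈ 1451.7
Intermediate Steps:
A = 1379 (A = 4 + (879 - 1*(-496)) = 4 + (879 + 496) = 4 + 1375 = 1379)
Q(q) = 46 (Q(q) = -2 + 48 = 46)
F(L) = 28 - 32/L (F(L) = -4*(-7/1 + 8/L) = -4*(-7*1 + 8/L) = -4*(-7 + 8/L) = 28 - 32/L)
(F(-6 + 30) + Q(-7)) + A = ((28 - 32/(-6 + 30)) + 46) + 1379 = ((28 - 32/24) + 46) + 1379 = ((28 - 32*1/24) + 46) + 1379 = ((28 - 4/3) + 46) + 1379 = (80/3 + 46) + 1379 = 218/3 + 1379 = 4355/3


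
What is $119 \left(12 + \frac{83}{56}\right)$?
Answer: $\frac{12835}{8} \approx 1604.4$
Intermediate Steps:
$119 \left(12 + \frac{83}{56}\right) = 119 \cdot \frac{755}{56} = \frac{12835}{8}$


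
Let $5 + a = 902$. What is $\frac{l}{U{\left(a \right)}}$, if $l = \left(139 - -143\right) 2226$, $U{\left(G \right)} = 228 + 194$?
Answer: $\frac{313866}{211} \approx 1487.5$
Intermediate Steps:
$a = 897$ ($a = -5 + 902 = 897$)
$U{\left(G \right)} = 422$
$l = 627732$ ($l = \left(139 + 143\right) 2226 = 282 \cdot 2226 = 627732$)
$\frac{l}{U{\left(a \right)}} = \frac{627732}{422} = 627732 \cdot \frac{1}{422} = \frac{313866}{211}$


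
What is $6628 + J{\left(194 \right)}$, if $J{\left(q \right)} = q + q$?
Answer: $7016$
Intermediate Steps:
$J{\left(q \right)} = 2 q$
$6628 + J{\left(194 \right)} = 6628 + 2 \cdot 194 = 6628 + 388 = 7016$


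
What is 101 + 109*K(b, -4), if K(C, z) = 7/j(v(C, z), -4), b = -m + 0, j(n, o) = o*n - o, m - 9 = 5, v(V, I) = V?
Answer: 6823/60 ≈ 113.72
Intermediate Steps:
m = 14 (m = 9 + 5 = 14)
j(n, o) = -o + n*o (j(n, o) = n*o - o = -o + n*o)
b = -14 (b = -1*14 + 0 = -14 + 0 = -14)
K(C, z) = 7/(4 - 4*C) (K(C, z) = 7/((-4*(-1 + C))) = 7/(4 - 4*C))
101 + 109*K(b, -4) = 101 + 109*(7/(4*(1 - 1*(-14)))) = 101 + 109*(7/(4*(1 + 14))) = 101 + 109*((7/4)/15) = 101 + 109*((7/4)*(1/15)) = 101 + 109*(7/60) = 101 + 763/60 = 6823/60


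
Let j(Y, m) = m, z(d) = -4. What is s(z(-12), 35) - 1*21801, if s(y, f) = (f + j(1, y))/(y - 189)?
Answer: -4207624/193 ≈ -21801.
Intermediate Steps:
s(y, f) = (f + y)/(-189 + y) (s(y, f) = (f + y)/(y - 189) = (f + y)/(-189 + y))
s(z(-12), 35) - 1*21801 = (35 - 4)/(-189 - 4) - 1*21801 = 31/(-193) - 21801 = -1/193*31 - 21801 = -31/193 - 21801 = -4207624/193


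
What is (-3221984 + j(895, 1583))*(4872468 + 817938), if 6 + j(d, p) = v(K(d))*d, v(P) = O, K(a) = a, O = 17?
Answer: -18247851700650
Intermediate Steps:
v(P) = 17
j(d, p) = -6 + 17*d
(-3221984 + j(895, 1583))*(4872468 + 817938) = (-3221984 + (-6 + 17*895))*(4872468 + 817938) = (-3221984 + (-6 + 15215))*5690406 = (-3221984 + 15209)*5690406 = -3206775*5690406 = -18247851700650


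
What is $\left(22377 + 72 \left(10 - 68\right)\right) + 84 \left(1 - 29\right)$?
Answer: $15849$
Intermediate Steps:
$\left(22377 + 72 \left(10 - 68\right)\right) + 84 \left(1 - 29\right) = \left(22377 + 72 \left(-58\right)\right) + 84 \left(-28\right) = \left(22377 - 4176\right) - 2352 = 18201 - 2352 = 15849$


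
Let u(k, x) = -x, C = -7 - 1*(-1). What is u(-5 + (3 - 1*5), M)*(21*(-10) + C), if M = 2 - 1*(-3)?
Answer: 1080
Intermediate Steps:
M = 5 (M = 2 + 3 = 5)
C = -6 (C = -7 + 1 = -6)
u(-5 + (3 - 1*5), M)*(21*(-10) + C) = (-1*5)*(21*(-10) - 6) = -5*(-210 - 6) = -5*(-216) = 1080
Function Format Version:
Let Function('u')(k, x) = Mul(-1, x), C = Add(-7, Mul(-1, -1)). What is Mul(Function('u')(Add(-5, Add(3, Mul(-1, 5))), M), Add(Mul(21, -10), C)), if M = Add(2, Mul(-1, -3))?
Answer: 1080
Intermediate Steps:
M = 5 (M = Add(2, 3) = 5)
C = -6 (C = Add(-7, 1) = -6)
Mul(Function('u')(Add(-5, Add(3, Mul(-1, 5))), M), Add(Mul(21, -10), C)) = Mul(Mul(-1, 5), Add(Mul(21, -10), -6)) = Mul(-5, Add(-210, -6)) = Mul(-5, -216) = 1080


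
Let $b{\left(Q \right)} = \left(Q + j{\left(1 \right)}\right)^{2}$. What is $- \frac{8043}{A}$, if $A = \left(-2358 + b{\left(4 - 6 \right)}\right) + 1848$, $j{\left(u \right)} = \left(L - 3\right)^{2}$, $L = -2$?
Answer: $- \frac{8043}{19} \approx -423.32$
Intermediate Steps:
$j{\left(u \right)} = 25$ ($j{\left(u \right)} = \left(-2 - 3\right)^{2} = \left(-5\right)^{2} = 25$)
$b{\left(Q \right)} = \left(25 + Q\right)^{2}$ ($b{\left(Q \right)} = \left(Q + 25\right)^{2} = \left(25 + Q\right)^{2}$)
$A = 19$ ($A = \left(-2358 + \left(25 + \left(4 - 6\right)\right)^{2}\right) + 1848 = \left(-2358 + \left(25 - 2\right)^{2}\right) + 1848 = \left(-2358 + 23^{2}\right) + 1848 = \left(-2358 + 529\right) + 1848 = -1829 + 1848 = 19$)
$- \frac{8043}{A} = - \frac{8043}{19}$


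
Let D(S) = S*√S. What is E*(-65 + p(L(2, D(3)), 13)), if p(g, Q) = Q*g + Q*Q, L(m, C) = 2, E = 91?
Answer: 11830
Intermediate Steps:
D(S) = S^(3/2)
p(g, Q) = Q² + Q*g (p(g, Q) = Q*g + Q² = Q² + Q*g)
E*(-65 + p(L(2, D(3)), 13)) = 91*(-65 + 13*(13 + 2)) = 91*(-65 + 13*15) = 91*(-65 + 195) = 91*130 = 11830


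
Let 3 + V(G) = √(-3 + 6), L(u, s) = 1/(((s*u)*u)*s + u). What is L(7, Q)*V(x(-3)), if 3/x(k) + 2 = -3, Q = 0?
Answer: -3/7 + √3/7 ≈ -0.18114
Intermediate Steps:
x(k) = -⅗ (x(k) = 3/(-2 - 3) = 3/(-5) = 3*(-⅕) = -⅗)
L(u, s) = 1/(u + s²*u²) (L(u, s) = 1/((s*u²)*s + u) = 1/(s²*u² + u) = 1/(u + s²*u²))
V(G) = -3 + √3 (V(G) = -3 + √(-3 + 6) = -3 + √3)
L(7, Q)*V(x(-3)) = (1/(7*(1 + 7*0²)))*(-3 + √3) = (1/(7*(1 + 7*0)))*(-3 + √3) = (1/(7*(1 + 0)))*(-3 + √3) = ((⅐)/1)*(-3 + √3) = ((⅐)*1)*(-3 + √3) = (-3 + √3)/7 = -3/7 + √3/7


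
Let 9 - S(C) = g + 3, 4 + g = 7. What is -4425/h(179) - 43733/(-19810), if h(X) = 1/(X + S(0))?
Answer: -15953939767/19810 ≈ -8.0535e+5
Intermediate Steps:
g = 3 (g = -4 + 7 = 3)
S(C) = 3 (S(C) = 9 - (3 + 3) = 9 - 1*6 = 9 - 6 = 3)
h(X) = 1/(3 + X) (h(X) = 1/(X + 3) = 1/(3 + X))
-4425/h(179) - 43733/(-19810) = -4425/(1/(3 + 179)) - 43733/(-19810) = -4425/(1/182) - 43733*(-1/19810) = -4425/1/182 + 43733/19810 = -4425*182 + 43733/19810 = -805350 + 43733/19810 = -15953939767/19810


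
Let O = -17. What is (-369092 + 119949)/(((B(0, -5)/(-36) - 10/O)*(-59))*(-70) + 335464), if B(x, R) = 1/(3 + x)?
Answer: -228713274/310151047 ≈ -0.73743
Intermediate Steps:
(-369092 + 119949)/(((B(0, -5)/(-36) - 10/O)*(-59))*(-70) + 335464) = (-369092 + 119949)/(((1/((3 + 0)*(-36)) - 10/(-17))*(-59))*(-70) + 335464) = -249143/(((-1/36/3 - 10*(-1/17))*(-59))*(-70) + 335464) = -249143/((((1/3)*(-1/36) + 10/17)*(-59))*(-70) + 335464) = -249143/(((-1/108 + 10/17)*(-59))*(-70) + 335464) = -249143/(((1063/1836)*(-59))*(-70) + 335464) = -249143/(-62717/1836*(-70) + 335464) = -249143/(2195095/918 + 335464) = -249143/310151047/918 = -249143*918/310151047 = -228713274/310151047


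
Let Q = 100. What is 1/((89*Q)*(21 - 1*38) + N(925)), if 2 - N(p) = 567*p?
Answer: -1/675773 ≈ -1.4798e-6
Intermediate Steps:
N(p) = 2 - 567*p
1/((89*Q)*(21 - 1*38) + N(925)) = 1/((89*100)*(21 - 1*38) + (2 - 567*925)) = 1/(8900*(21 - 38) + (2 - 524475)) = 1/(8900*(-17) - 524473) = 1/(-151300 - 524473) = 1/(-675773) = -1/675773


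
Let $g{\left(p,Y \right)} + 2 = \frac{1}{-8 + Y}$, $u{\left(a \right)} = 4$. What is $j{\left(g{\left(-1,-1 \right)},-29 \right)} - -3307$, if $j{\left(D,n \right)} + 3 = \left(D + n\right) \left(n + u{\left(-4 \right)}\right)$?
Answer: $\frac{36736}{9} \approx 4081.8$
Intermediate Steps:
$g{\left(p,Y \right)} = -2 + \frac{1}{-8 + Y}$
$j{\left(D,n \right)} = -3 + \left(4 + n\right) \left(D + n\right)$ ($j{\left(D,n \right)} = -3 + \left(D + n\right) \left(n + 4\right) = -3 + \left(D + n\right) \left(4 + n\right) = -3 + \left(4 + n\right) \left(D + n\right)$)
$j{\left(g{\left(-1,-1 \right)},-29 \right)} - -3307 = \left(-3 + \left(-29\right)^{2} + 4 \frac{17 - -2}{-8 - 1} + 4 \left(-29\right) + \frac{17 - -2}{-8 - 1} \left(-29\right)\right) - -3307 = \left(-3 + 841 + 4 \frac{17 + 2}{-9} - 116 + \frac{17 + 2}{-9} \left(-29\right)\right) + 3307 = \left(-3 + 841 + 4 \left(\left(- \frac{1}{9}\right) 19\right) - 116 + \left(- \frac{1}{9}\right) 19 \left(-29\right)\right) + 3307 = \left(-3 + 841 + 4 \left(- \frac{19}{9}\right) - 116 - - \frac{551}{9}\right) + 3307 = \left(-3 + 841 - \frac{76}{9} - 116 + \frac{551}{9}\right) + 3307 = \frac{6973}{9} + 3307 = \frac{36736}{9}$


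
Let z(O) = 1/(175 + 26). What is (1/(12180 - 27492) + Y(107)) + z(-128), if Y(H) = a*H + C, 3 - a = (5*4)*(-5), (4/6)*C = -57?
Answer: 3739592743/341968 ≈ 10936.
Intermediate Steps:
C = -171/2 (C = (3/2)*(-57) = -171/2 ≈ -85.500)
a = 103 (a = 3 - 5*4*(-5) = 3 - 20*(-5) = 3 - 1*(-100) = 3 + 100 = 103)
Y(H) = -171/2 + 103*H (Y(H) = 103*H - 171/2 = -171/2 + 103*H)
z(O) = 1/201
(1/(12180 - 27492) + Y(107)) + z(-128) = (1/(12180 - 27492) + (-171/2 + 103*107)) + 1/201 = (1/(-15312) + (-171/2 + 11021)) + 1/201 = (-1/15312 + 21871/2) + 1/201 = 167444375/15312 + 1/201 = 3739592743/341968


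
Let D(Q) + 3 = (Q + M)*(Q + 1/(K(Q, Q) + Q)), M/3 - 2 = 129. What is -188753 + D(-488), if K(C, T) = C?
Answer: -138978401/976 ≈ -1.4240e+5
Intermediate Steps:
M = 393 (M = 6 + 3*129 = 6 + 387 = 393)
D(Q) = -3 + (393 + Q)*(Q + 1/(2*Q)) (D(Q) = -3 + (Q + 393)*(Q + 1/(Q + Q)) = -3 + (393 + Q)*(Q + 1/(2*Q)))
-188753 + D(-488) = -188753 + (-5/2 + (-488)² + 393*(-488) + (393/2)/(-488)) = -188753 + (-5/2 + 238144 - 191784 + (393/2)*(-1/488)) = -188753 + (-5/2 + 238144 - 191784 - 393/976) = -188753 + 45244527/976 = -138978401/976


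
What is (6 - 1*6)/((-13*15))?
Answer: 0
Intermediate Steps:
(6 - 1*6)/((-13*15)) = (6 - 6)/(-195) = 0*(-1/195) = 0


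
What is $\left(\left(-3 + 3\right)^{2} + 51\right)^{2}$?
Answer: $2601$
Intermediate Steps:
$\left(\left(-3 + 3\right)^{2} + 51\right)^{2} = \left(0^{2} + 51\right)^{2} = \left(0 + 51\right)^{2} = 51^{2} = 2601$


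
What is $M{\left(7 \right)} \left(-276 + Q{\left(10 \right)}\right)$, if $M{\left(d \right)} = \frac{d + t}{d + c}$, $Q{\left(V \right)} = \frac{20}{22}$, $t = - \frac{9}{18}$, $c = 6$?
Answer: $- \frac{1513}{11} \approx -137.55$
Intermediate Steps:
$t = - \frac{1}{2}$ ($t = \left(-9\right) \frac{1}{18} = - \frac{1}{2} \approx -0.5$)
$Q{\left(V \right)} = \frac{10}{11}$ ($Q{\left(V \right)} = 20 \cdot \frac{1}{22} = \frac{10}{11}$)
$M{\left(d \right)} = \frac{- \frac{1}{2} + d}{6 + d}$ ($M{\left(d \right)} = \frac{d - \frac{1}{2}}{d + 6} = \frac{- \frac{1}{2} + d}{6 + d}$)
$M{\left(7 \right)} \left(-276 + Q{\left(10 \right)}\right) = \frac{- \frac{1}{2} + 7}{6 + 7} \left(-276 + \frac{10}{11}\right) = \frac{1}{13} \cdot \frac{13}{2} \left(- \frac{3026}{11}\right) = \frac{1}{2} \left(- \frac{3026}{11}\right) = - \frac{1513}{11}$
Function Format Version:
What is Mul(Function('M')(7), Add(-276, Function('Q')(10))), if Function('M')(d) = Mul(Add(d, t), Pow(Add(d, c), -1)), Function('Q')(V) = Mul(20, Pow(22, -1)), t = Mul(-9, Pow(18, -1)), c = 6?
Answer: Rational(-1513, 11) ≈ -137.55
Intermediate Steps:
t = Rational(-1, 2) (t = Mul(-9, Rational(1, 18)) = Rational(-1, 2) ≈ -0.50000)
Function('Q')(V) = Rational(10, 11) (Function('Q')(V) = Mul(20, Rational(1, 22)) = Rational(10, 11))
Function('M')(d) = Mul(Pow(Add(6, d), -1), Add(Rational(-1, 2), d)) (Function('M')(d) = Mul(Add(d, Rational(-1, 2)), Pow(Add(d, 6), -1)) = Mul(Add(Rational(-1, 2), d), Pow(Add(6, d), -1)) = Mul(Pow(Add(6, d), -1), Add(Rational(-1, 2), d)))
Mul(Function('M')(7), Add(-276, Function('Q')(10))) = Mul(Mul(Pow(Add(6, 7), -1), Add(Rational(-1, 2), 7)), Add(-276, Rational(10, 11))) = Mul(Mul(Pow(13, -1), Rational(13, 2)), Rational(-3026, 11)) = Mul(Mul(Rational(1, 13), Rational(13, 2)), Rational(-3026, 11)) = Mul(Rational(1, 2), Rational(-3026, 11)) = Rational(-1513, 11)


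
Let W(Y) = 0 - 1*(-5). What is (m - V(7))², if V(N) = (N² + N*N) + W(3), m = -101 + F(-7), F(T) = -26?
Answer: 52900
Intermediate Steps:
W(Y) = 5 (W(Y) = 0 + 5 = 5)
m = -127 (m = -101 - 26 = -127)
V(N) = 5 + 2*N² (V(N) = (N² + N*N) + 5 = (N² + N²) + 5 = 2*N² + 5 = 5 + 2*N²)
(m - V(7))² = (-127 - (5 + 2*7²))² = (-127 - (5 + 2*49))² = (-127 - (5 + 98))² = (-127 - 1*103)² = (-127 - 103)² = (-230)² = 52900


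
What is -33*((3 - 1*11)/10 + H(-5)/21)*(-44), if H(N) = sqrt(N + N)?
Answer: -5808/5 + 484*I*sqrt(10)/7 ≈ -1161.6 + 218.65*I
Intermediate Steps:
H(N) = sqrt(2)*sqrt(N) (H(N) = sqrt(2*N) = sqrt(2)*sqrt(N))
-33*((3 - 1*11)/10 + H(-5)/21)*(-44) = -33*((3 - 1*11)/10 + (sqrt(2)*sqrt(-5))/21)*(-44) = -33*((3 - 11)*(1/10) + (sqrt(2)*(I*sqrt(5)))*(1/21))*(-44) = -33*(-8*1/10 + (I*sqrt(10))*(1/21))*(-44) = -33*(-4/5 + I*sqrt(10)/21)*(-44) = (132/5 - 11*I*sqrt(10)/7)*(-44) = -5808/5 + 484*I*sqrt(10)/7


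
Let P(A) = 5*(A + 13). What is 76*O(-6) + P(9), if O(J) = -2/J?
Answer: 406/3 ≈ 135.33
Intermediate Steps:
P(A) = 65 + 5*A (P(A) = 5*(13 + A) = 65 + 5*A)
76*O(-6) + P(9) = 76*(-2/(-6)) + (65 + 5*9) = 76*(-2*(-⅙)) + (65 + 45) = 76*(⅓) + 110 = 76/3 + 110 = 406/3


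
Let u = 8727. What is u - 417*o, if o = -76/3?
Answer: 19291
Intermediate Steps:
o = -76/3 (o = -76*⅓ = -76/3 ≈ -25.333)
u - 417*o = 8727 - 417*(-76/3) = 8727 + 10564 = 19291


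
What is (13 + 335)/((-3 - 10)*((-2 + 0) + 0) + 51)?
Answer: 348/77 ≈ 4.5195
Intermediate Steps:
(13 + 335)/((-3 - 10)*((-2 + 0) + 0) + 51) = 348/(-13*(-2 + 0) + 51) = 348/(-13*(-2) + 51) = 348/(26 + 51) = 348/77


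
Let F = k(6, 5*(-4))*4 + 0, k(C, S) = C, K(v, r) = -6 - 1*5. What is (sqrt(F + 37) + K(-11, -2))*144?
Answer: -1584 + 144*sqrt(61) ≈ -459.32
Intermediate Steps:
K(v, r) = -11 (K(v, r) = -6 - 5 = -11)
F = 24 (F = 6*4 + 0 = 24 + 0 = 24)
(sqrt(F + 37) + K(-11, -2))*144 = (sqrt(24 + 37) - 11)*144 = (sqrt(61) - 11)*144 = (-11 + sqrt(61))*144 = -1584 + 144*sqrt(61)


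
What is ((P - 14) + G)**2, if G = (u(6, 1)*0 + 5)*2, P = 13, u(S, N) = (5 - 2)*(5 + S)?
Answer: 81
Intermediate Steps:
u(S, N) = 15 + 3*S (u(S, N) = 3*(5 + S) = 15 + 3*S)
G = 10 (G = ((15 + 3*6)*0 + 5)*2 = ((15 + 18)*0 + 5)*2 = (33*0 + 5)*2 = (0 + 5)*2 = 5*2 = 10)
((P - 14) + G)**2 = ((13 - 14) + 10)**2 = (-1 + 10)**2 = 9**2 = 81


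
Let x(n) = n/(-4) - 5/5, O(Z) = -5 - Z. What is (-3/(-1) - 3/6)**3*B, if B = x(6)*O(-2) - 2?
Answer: 1375/16 ≈ 85.938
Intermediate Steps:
x(n) = -1 - n/4 (x(n) = n*(-1/4) - 5*1/5 = -n/4 - 1 = -1 - n/4)
B = 11/2 (B = (-1 - 1/4*6)*(-5 - 1*(-2)) - 2 = (-1 - 3/2)*(-5 + 2) - 2 = -5/2*(-3) - 2 = 15/2 - 2 = 11/2 ≈ 5.5000)
(-3/(-1) - 3/6)**3*B = (-3/(-1) - 3/6)**3*(11/2) = (-3*(-1) - 3*1/6)**3*(11/2) = (3 - 1/2)**3*(11/2) = (5/2)**3*(11/2) = (125/8)*(11/2) = 1375/16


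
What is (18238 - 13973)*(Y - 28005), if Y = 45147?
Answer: 73110630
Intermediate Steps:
(18238 - 13973)*(Y - 28005) = (18238 - 13973)*(45147 - 28005) = 4265*17142 = 73110630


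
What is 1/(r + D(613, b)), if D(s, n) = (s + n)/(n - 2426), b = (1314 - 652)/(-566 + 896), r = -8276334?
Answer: -399959/3310194371782 ≈ -1.2083e-7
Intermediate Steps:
b = 331/165 (b = 662/330 = 662*(1/330) = 331/165 ≈ 2.0061)
D(s, n) = (n + s)/(-2426 + n)
1/(r + D(613, b)) = 1/(-8276334 + (331/165 + 613)/(-2426 + 331/165)) = 1/(-8276334 + (101476/165)/(-399959/165)) = 1/(-8276334 - 165/399959*101476/165) = 1/(-8276334 - 101476/399959) = 1/(-3310194371782/399959) = -399959/3310194371782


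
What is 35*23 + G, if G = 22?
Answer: 827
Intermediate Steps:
35*23 + G = 35*23 + 22 = 805 + 22 = 827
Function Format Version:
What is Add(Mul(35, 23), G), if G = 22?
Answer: 827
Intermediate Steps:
Add(Mul(35, 23), G) = Add(Mul(35, 23), 22) = Add(805, 22) = 827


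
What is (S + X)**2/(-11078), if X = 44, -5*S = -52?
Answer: -36992/138475 ≈ -0.26714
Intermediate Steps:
S = 52/5 (S = -1/5*(-52) = 52/5 ≈ 10.400)
(S + X)**2/(-11078) = (52/5 + 44)**2/(-11078) = (272/5)**2*(-1/11078) = (73984/25)*(-1/11078) = -36992/138475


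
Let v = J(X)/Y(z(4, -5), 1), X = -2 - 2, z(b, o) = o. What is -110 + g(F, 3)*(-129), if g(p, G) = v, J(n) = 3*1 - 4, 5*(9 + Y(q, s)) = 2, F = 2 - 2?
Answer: -125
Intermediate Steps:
F = 0
Y(q, s) = -43/5 (Y(q, s) = -9 + (1/5)*2 = -9 + 2/5 = -43/5)
X = -4
J(n) = -1 (J(n) = 3 - 4 = -1)
v = 5/43 (v = -1/(-43/5) = -1*(-5/43) = 5/43 ≈ 0.11628)
g(p, G) = 5/43
-110 + g(F, 3)*(-129) = -110 + (5/43)*(-129) = -110 - 15 = -125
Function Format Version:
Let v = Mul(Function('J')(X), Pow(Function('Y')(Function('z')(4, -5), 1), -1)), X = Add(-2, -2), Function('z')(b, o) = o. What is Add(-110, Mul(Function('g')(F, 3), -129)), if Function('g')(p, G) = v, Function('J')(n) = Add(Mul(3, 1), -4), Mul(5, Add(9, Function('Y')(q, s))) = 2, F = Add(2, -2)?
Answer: -125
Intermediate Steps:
F = 0
Function('Y')(q, s) = Rational(-43, 5) (Function('Y')(q, s) = Add(-9, Mul(Rational(1, 5), 2)) = Add(-9, Rational(2, 5)) = Rational(-43, 5))
X = -4
Function('J')(n) = -1 (Function('J')(n) = Add(3, -4) = -1)
v = Rational(5, 43) (v = Mul(-1, Pow(Rational(-43, 5), -1)) = Mul(-1, Rational(-5, 43)) = Rational(5, 43) ≈ 0.11628)
Function('g')(p, G) = Rational(5, 43)
Add(-110, Mul(Function('g')(F, 3), -129)) = Add(-110, Mul(Rational(5, 43), -129)) = Add(-110, -15) = -125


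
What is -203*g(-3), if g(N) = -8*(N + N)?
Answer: -9744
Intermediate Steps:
g(N) = -16*N
-203*g(-3) = -(-3248)*(-3) = -203*48 = -9744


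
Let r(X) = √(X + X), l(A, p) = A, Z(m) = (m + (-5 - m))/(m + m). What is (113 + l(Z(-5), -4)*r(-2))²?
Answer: (113 + I)² ≈ 12768.0 + 226.0*I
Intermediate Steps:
Z(m) = -5/(2*m) (Z(m) = -5*1/(2*m) = -5/(2*m))
r(X) = √2*√X (r(X) = √(2*X) = √2*√X)
(113 + l(Z(-5), -4)*r(-2))² = (113 + (-5/2/(-5))*(√2*√(-2)))² = (113 + (-5/2*(-⅕))*(√2*(I*√2)))² = (113 + (2*I)/2)² = (113 + I)²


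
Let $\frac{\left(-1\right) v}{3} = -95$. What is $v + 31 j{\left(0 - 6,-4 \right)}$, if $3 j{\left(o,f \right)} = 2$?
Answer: $\frac{917}{3} \approx 305.67$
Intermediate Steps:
$j{\left(o,f \right)} = \frac{2}{3}$ ($j{\left(o,f \right)} = \frac{1}{3} \cdot 2 = \frac{2}{3}$)
$v = 285$ ($v = \left(-3\right) \left(-95\right) = 285$)
$v + 31 j{\left(0 - 6,-4 \right)} = 285 + 31 \cdot \frac{2}{3} = 285 + \frac{62}{3} = \frac{917}{3}$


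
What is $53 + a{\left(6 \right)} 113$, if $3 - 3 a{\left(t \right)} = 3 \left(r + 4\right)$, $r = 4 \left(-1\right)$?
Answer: $166$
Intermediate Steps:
$r = -4$
$a{\left(t \right)} = 1$ ($a{\left(t \right)} = 1 - \frac{3 \left(-4 + 4\right)}{3} = 1 - \frac{3 \cdot 0}{3} = 1 - 0 = 1 + 0 = 1$)
$53 + a{\left(6 \right)} 113 = 53 + 1 \cdot 113 = 53 + 113 = 166$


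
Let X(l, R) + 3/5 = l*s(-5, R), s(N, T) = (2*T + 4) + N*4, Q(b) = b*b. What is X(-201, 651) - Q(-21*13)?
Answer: -1665078/5 ≈ -3.3302e+5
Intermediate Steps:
Q(b) = b**2
s(N, T) = 4 + 2*T + 4*N (s(N, T) = (4 + 2*T) + 4*N = 4 + 2*T + 4*N)
X(l, R) = -3/5 + l*(-16 + 2*R) (X(l, R) = -3/5 + l*(4 + 2*R + 4*(-5)) = -3/5 + l*(4 + 2*R - 20) = -3/5 + l*(-16 + 2*R))
X(-201, 651) - Q(-21*13) = (-3/5 + 2*(-201)*(-8 + 651)) - (-21*13)**2 = (-3/5 + 2*(-201)*643) - 1*(-273)**2 = (-3/5 - 258486) - 1*74529 = -1292433/5 - 74529 = -1665078/5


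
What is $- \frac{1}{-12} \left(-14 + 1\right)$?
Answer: $- \frac{13}{12} \approx -1.0833$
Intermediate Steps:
$- \frac{1}{-12} \left(-14 + 1\right) = \left(-1\right) \left(- \frac{1}{12}\right) \left(-13\right) = \frac{1}{12} \left(-13\right) = - \frac{13}{12}$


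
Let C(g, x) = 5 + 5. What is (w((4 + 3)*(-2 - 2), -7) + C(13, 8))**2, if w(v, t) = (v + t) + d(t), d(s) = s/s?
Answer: 576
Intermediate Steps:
d(s) = 1
C(g, x) = 10
w(v, t) = 1 + t + v (w(v, t) = (v + t) + 1 = (t + v) + 1 = 1 + t + v)
(w((4 + 3)*(-2 - 2), -7) + C(13, 8))**2 = ((1 - 7 + (4 + 3)*(-2 - 2)) + 10)**2 = ((1 - 7 + 7*(-4)) + 10)**2 = ((1 - 7 - 28) + 10)**2 = (-34 + 10)**2 = (-24)**2 = 576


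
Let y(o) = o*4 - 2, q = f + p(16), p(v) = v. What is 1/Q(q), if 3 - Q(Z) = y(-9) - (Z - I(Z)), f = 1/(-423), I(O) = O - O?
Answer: 423/24110 ≈ 0.017545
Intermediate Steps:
I(O) = 0
f = -1/423 ≈ -0.0023641
q = 6767/423 (q = -1/423 + 16 = 6767/423 ≈ 15.998)
y(o) = -2 + 4*o (y(o) = 4*o - 2 = -2 + 4*o)
Q(Z) = 41 + Z (Q(Z) = 3 - ((-2 + 4*(-9)) - (Z - 1*0)) = 3 - ((-2 - 36) - (Z + 0)) = 3 - (-38 - Z) = 3 + (38 + Z) = 41 + Z)
1/Q(q) = 1/(41 + 6767/423) = 1/(24110/423) = 423/24110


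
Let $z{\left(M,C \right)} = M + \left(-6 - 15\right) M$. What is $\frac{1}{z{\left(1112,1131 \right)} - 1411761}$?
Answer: $- \frac{1}{1434001} \approx -6.9735 \cdot 10^{-7}$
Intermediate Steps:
$z{\left(M,C \right)} = - 20 M$ ($z{\left(M,C \right)} = M - 21 M = - 20 M$)
$\frac{1}{z{\left(1112,1131 \right)} - 1411761} = \frac{1}{\left(-20\right) 1112 - 1411761} = \frac{1}{-22240 - 1411761} = \frac{1}{-1434001} = - \frac{1}{1434001}$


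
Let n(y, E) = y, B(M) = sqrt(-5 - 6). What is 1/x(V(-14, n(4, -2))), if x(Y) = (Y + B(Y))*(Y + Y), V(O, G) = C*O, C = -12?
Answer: 1/56470 - I*sqrt(11)/9486960 ≈ 1.7709e-5 - 3.496e-7*I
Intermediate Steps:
B(M) = I*sqrt(11) (B(M) = sqrt(-11) = I*sqrt(11))
V(O, G) = -12*O
x(Y) = 2*Y*(Y + I*sqrt(11)) (x(Y) = (Y + I*sqrt(11))*(Y + Y) = (Y + I*sqrt(11))*(2*Y) = 2*Y*(Y + I*sqrt(11)))
1/x(V(-14, n(4, -2))) = 1/(2*(-12*(-14))*(-12*(-14) + I*sqrt(11))) = 1/(2*168*(168 + I*sqrt(11))) = 1/(56448 + 336*I*sqrt(11))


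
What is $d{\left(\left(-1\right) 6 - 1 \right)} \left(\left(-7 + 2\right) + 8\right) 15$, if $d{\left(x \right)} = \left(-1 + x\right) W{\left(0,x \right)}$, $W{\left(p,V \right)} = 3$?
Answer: $-1080$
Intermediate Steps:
$d{\left(x \right)} = -3 + 3 x$ ($d{\left(x \right)} = \left(-1 + x\right) 3 = -3 + 3 x$)
$d{\left(\left(-1\right) 6 - 1 \right)} \left(\left(-7 + 2\right) + 8\right) 15 = \left(-3 + 3 \left(\left(-1\right) 6 - 1\right)\right) \left(\left(-7 + 2\right) + 8\right) 15 = \left(-3 + 3 \left(-6 - 1\right)\right) \left(-5 + 8\right) 15 = \left(-3 + 3 \left(-7\right)\right) 3 \cdot 15 = \left(-3 - 21\right) 3 \cdot 15 = \left(-24\right) 3 \cdot 15 = \left(-72\right) 15 = -1080$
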